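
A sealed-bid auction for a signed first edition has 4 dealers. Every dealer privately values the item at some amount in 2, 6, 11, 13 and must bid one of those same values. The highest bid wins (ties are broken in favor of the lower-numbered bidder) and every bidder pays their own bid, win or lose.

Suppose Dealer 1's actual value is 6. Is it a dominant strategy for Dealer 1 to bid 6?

Consider the case where Dealer 2 bids 2, Dealer 3 bids 2 and Dealer 4 bids 2.
Truthful bid 6: wins, pays 6, utility 6 - 6 = 0.
Bid 2 instead: wins, pays 2, utility 6 - 2 = 4.
Since 4 > 0, bidding 2 is strictly better here, so truthful bidding is not dominant.

No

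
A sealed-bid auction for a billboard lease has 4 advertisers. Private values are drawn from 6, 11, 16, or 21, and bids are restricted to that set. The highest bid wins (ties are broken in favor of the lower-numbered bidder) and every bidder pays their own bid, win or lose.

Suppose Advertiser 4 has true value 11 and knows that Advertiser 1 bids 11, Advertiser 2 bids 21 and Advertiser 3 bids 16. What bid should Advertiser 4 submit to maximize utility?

Bid 6: loses but pays 6, utility -6.
Bid 11: loses but pays 11, utility -11.
Bid 16: loses but pays 16, utility -16.
Bid 21: loses but pays 21, utility -21.
The best choice is 6 with utility -6.

6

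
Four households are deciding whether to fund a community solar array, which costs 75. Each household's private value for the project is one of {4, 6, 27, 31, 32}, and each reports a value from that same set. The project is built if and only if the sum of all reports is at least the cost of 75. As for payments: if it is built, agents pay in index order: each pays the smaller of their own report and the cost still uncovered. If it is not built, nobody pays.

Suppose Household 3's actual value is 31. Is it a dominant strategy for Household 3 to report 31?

No

Consider the case where Household 1 reports 4, Household 2 reports 27 and Household 4 reports 27.
Truthful report 31: project built, pays 31, utility 31 - 31 = 0.
Report 27 instead: project built, pays 27, utility 31 - 27 = 4.
Since 4 > 0, reporting 27 is strictly better here, so truthful reporting is not dominant.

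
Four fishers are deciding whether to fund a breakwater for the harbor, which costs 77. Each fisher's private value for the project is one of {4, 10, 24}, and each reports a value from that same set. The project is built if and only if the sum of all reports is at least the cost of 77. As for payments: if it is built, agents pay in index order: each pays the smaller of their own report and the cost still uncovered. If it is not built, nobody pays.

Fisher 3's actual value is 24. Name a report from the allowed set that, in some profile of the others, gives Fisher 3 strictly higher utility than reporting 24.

10

Suppose Fisher 1 reports 24, Fisher 2 reports 24 and Fisher 4 reports 24.
Report 24: project built, pays 24, utility 24 - 24 = 0.
Report 10: project built, pays 10, utility 24 - 10 = 14.
So reporting 10 beats truth here (14 > 0).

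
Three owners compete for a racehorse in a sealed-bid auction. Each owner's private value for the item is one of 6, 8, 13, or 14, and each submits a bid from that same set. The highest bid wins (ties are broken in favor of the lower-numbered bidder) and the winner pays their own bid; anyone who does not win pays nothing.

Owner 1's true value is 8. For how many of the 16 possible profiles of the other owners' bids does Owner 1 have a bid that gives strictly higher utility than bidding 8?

1

Others bid (6, 6): truth gives 0; bid 6 gives 2 > 0. Violating.
Others bid (6, 8): truth gives 0; no alternative beats it.
Others bid (6, 13): truth gives 0; no alternative beats it.
(Checking all 16 profiles: 1 has a profitable deviation, 15 do not.)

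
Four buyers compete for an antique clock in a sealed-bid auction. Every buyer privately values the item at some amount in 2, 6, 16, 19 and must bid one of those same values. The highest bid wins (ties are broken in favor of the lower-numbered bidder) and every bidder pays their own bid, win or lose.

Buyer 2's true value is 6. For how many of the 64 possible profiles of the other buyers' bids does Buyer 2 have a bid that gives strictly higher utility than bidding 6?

Others bid (2, 2, 16): truth gives -6; bid 2 gives -2 > -6. Violating.
Others bid (2, 2, 19): truth gives -6; bid 2 gives -2 > -6. Violating.
Others bid (2, 6, 16): truth gives -6; bid 2 gives -2 > -6. Violating.
Others bid (2, 6, 19): truth gives -6; bid 2 gives -2 > -6. Violating.
Others bid (2, 2, 2): truth gives 0; no alternative beats it.
Others bid (2, 2, 6): truth gives 0; no alternative beats it.
(Checking all 64 profiles: 60 have a profitable deviation, 4 do not.)

60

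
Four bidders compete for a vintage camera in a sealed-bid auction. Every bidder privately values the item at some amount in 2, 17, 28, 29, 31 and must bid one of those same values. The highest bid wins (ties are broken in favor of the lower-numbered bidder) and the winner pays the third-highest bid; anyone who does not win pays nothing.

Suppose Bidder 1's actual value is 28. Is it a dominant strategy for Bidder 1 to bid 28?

No

Consider the case where Bidder 2 bids 2, Bidder 3 bids 2 and Bidder 4 bids 29.
Truthful bid 28: loses, pays 0, utility 0.
Bid 29 instead: wins, pays 2, utility 28 - 2 = 26.
Since 26 > 0, bidding 29 is strictly better here, so truthful bidding is not dominant.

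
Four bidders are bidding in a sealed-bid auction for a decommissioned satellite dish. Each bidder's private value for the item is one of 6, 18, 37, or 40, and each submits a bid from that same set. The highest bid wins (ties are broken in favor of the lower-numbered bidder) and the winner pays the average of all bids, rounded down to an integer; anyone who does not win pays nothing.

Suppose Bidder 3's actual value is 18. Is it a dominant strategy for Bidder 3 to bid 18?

Consider the case where Bidder 1 bids 6, Bidder 2 bids 18 and Bidder 4 bids 6.
Truthful bid 18: loses, pays 0, utility 0.
Bid 37 instead: wins, pays 16, utility 18 - 16 = 2.
Since 2 > 0, bidding 37 is strictly better here, so truthful bidding is not dominant.

No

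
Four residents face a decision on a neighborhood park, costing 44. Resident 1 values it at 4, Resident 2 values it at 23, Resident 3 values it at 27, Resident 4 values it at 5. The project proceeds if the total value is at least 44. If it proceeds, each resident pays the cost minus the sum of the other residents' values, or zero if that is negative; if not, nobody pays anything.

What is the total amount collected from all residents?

20

Total value 59 ≥ cost 44, so it is built.
Resident 1: others sum to 55; max(0, 44 - 55) = 0.
Resident 2: others sum to 36; max(0, 44 - 36) = 8.
Resident 3: others sum to 32; max(0, 44 - 32) = 12.
Resident 4: others sum to 54; max(0, 44 - 54) = 0.
Total collected = 0 + 8 + 12 + 0 = 20.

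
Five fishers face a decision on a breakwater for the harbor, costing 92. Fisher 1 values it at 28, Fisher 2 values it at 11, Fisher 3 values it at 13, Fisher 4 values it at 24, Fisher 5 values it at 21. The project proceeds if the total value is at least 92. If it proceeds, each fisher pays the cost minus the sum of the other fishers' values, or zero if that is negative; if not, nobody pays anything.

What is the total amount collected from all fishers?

Total value 97 ≥ cost 92, so it is built.
Fisher 1: others sum to 69; max(0, 92 - 69) = 23.
Fisher 2: others sum to 86; max(0, 92 - 86) = 6.
Fisher 3: others sum to 84; max(0, 92 - 84) = 8.
Fisher 4: others sum to 73; max(0, 92 - 73) = 19.
Fisher 5: others sum to 76; max(0, 92 - 76) = 16.
Total collected = 23 + 6 + 8 + 19 + 16 = 72.

72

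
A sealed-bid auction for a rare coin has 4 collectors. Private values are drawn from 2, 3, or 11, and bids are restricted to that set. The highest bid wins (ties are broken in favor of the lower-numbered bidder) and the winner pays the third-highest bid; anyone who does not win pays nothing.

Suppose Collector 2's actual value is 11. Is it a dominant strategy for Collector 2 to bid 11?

Check each profile of the others' bids and compare truth against every alternative bid.
Others bid (2, 2, 11): truth gives 9, best alternative gives 0.
Others bid (2, 11, 2): truth gives 9, best alternative gives 0.
Others bid (3, 2, 2): truth gives 9, best alternative gives 0.
Others bid (2, 3, 11): truth gives 8, best alternative gives 0.
Others bid (2, 11, 3): truth gives 8, best alternative gives 0.
Others bid (3, 2, 3): truth gives 8, best alternative gives 0.
(Remaining 21 profiles checked similarly; truth is weakly best in each.)
In every case the truthful bid is at least as good as any alternative, so it is a dominant strategy.

Yes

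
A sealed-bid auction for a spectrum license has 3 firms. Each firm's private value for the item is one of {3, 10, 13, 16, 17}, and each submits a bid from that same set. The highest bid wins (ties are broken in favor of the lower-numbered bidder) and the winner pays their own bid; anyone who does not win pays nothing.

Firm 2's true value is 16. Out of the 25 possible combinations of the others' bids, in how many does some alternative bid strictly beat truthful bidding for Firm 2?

Others bid (3, 3): truth gives 0; bid 10 gives 6 > 0. Violating.
Others bid (3, 10): truth gives 0; bid 10 gives 6 > 0. Violating.
Others bid (3, 13): truth gives 0; bid 13 gives 3 > 0. Violating.
Others bid (10, 3): truth gives 0; bid 13 gives 3 > 0. Violating.
Others bid (3, 16): truth gives 0; no alternative beats it.
Others bid (3, 17): truth gives 0; no alternative beats it.
(Checking all 25 profiles: 6 have a profitable deviation, 19 do not.)

6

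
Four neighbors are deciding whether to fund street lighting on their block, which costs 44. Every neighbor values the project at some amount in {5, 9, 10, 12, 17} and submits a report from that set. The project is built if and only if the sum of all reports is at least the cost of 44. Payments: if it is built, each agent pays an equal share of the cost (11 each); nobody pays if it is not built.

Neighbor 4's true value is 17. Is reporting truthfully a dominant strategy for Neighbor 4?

Yes

Check each profile of the others' reports and compare truth against every alternative report.
Others report (5, 5, 17): truth gives 6, best alternative gives 0.
Others report (5, 9, 17): truth gives 6, best alternative gives 0.
Others report (5, 10, 12): truth gives 6, best alternative gives 0.
Others report (5, 12, 10): truth gives 6, best alternative gives 0.
Others report (5, 12, 12): truth gives 6, best alternative gives 0.
Others report (5, 17, 5): truth gives 6, best alternative gives 0.
(Remaining 119 profiles checked similarly; truth is weakly best in each.)
In every case the truthful report is at least as good as any alternative, so it is a dominant strategy.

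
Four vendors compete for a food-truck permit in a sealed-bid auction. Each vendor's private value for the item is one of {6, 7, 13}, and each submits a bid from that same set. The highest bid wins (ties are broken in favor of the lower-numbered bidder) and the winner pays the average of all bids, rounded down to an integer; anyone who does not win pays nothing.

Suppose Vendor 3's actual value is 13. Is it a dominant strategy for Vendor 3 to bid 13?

Consider the case where Vendor 1 bids 6, Vendor 2 bids 6 and Vendor 4 bids 6.
Truthful bid 13: wins, pays 7, utility 13 - 7 = 6.
Bid 7 instead: wins, pays 6, utility 13 - 6 = 7.
Since 7 > 6, bidding 7 is strictly better here, so truthful bidding is not dominant.

No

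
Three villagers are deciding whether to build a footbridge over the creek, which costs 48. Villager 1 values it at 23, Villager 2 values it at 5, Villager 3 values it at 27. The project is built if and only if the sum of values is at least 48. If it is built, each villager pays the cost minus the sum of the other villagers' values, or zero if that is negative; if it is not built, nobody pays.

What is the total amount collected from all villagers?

36

Total value 55 ≥ cost 48, so it is built.
Villager 1: others sum to 32; max(0, 48 - 32) = 16.
Villager 2: others sum to 50; max(0, 48 - 50) = 0.
Villager 3: others sum to 28; max(0, 48 - 28) = 20.
Total collected = 16 + 0 + 20 = 36.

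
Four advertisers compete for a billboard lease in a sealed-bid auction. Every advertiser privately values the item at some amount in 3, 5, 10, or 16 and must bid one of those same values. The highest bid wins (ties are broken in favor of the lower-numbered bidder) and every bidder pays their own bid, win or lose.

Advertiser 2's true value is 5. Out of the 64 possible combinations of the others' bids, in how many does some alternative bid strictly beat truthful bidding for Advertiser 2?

60

Others bid (3, 3, 10): truth gives -5; bid 3 gives -3 > -5. Violating.
Others bid (3, 3, 16): truth gives -5; bid 3 gives -3 > -5. Violating.
Others bid (3, 5, 10): truth gives -5; bid 3 gives -3 > -5. Violating.
Others bid (3, 5, 16): truth gives -5; bid 3 gives -3 > -5. Violating.
Others bid (3, 3, 3): truth gives 0; no alternative beats it.
Others bid (3, 3, 5): truth gives 0; no alternative beats it.
(Checking all 64 profiles: 60 have a profitable deviation, 4 do not.)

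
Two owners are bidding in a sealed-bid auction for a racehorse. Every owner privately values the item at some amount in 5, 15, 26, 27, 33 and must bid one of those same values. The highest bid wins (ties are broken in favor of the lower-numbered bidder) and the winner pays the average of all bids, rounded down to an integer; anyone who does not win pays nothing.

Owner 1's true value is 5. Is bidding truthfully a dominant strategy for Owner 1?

Check each profile of the others' bids and compare truth against every alternative bid.
Others bid (15): truth gives 0, best alternative gives -10.
Others bid (5): truth gives 0, best alternative gives -5.
Others bid (26): truth gives 0, best alternative gives 0.
Others bid (27): truth gives 0, best alternative gives 0.
Others bid (33): truth gives 0, best alternative gives 0.
In every case the truthful bid is at least as good as any alternative, so it is a dominant strategy.

Yes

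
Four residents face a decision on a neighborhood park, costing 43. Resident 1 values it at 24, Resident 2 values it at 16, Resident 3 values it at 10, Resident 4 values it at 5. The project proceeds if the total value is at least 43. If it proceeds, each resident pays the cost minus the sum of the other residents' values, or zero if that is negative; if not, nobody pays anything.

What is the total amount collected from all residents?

Total value 55 ≥ cost 43, so it is built.
Resident 1: others sum to 31; max(0, 43 - 31) = 12.
Resident 2: others sum to 39; max(0, 43 - 39) = 4.
Resident 3: others sum to 45; max(0, 43 - 45) = 0.
Resident 4: others sum to 50; max(0, 43 - 50) = 0.
Total collected = 12 + 4 + 0 + 0 = 16.

16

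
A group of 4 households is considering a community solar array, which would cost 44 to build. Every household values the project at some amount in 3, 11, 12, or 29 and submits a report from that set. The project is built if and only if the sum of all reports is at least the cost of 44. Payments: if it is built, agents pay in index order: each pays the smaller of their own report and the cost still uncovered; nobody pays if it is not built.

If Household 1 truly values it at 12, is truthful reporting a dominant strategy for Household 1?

No

Consider the case where Household 2 reports 3, Household 3 reports 3 and Household 4 reports 29.
Truthful report 12: project built, pays 12, utility 12 - 12 = 0.
Report 11 instead: project built, pays 11, utility 12 - 11 = 1.
Since 1 > 0, reporting 11 is strictly better here, so truthful reporting is not dominant.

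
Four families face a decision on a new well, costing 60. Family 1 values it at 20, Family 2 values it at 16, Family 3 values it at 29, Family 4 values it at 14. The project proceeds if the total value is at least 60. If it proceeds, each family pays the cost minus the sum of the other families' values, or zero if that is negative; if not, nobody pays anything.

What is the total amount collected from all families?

11

Total value 79 ≥ cost 60, so it is built.
Family 1: others sum to 59; max(0, 60 - 59) = 1.
Family 2: others sum to 63; max(0, 60 - 63) = 0.
Family 3: others sum to 50; max(0, 60 - 50) = 10.
Family 4: others sum to 65; max(0, 60 - 65) = 0.
Total collected = 1 + 0 + 10 + 0 = 11.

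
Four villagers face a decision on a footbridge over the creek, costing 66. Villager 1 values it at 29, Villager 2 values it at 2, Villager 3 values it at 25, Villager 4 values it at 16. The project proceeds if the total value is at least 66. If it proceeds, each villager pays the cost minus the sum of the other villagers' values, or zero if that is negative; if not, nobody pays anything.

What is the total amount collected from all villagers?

Total value 72 ≥ cost 66, so it is built.
Villager 1: others sum to 43; max(0, 66 - 43) = 23.
Villager 2: others sum to 70; max(0, 66 - 70) = 0.
Villager 3: others sum to 47; max(0, 66 - 47) = 19.
Villager 4: others sum to 56; max(0, 66 - 56) = 10.
Total collected = 23 + 0 + 19 + 10 = 52.

52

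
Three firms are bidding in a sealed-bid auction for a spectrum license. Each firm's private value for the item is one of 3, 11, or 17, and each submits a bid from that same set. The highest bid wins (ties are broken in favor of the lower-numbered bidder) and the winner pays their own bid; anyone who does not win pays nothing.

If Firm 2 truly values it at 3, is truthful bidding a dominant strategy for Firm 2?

Yes

Check each profile of the others' bids and compare truth against every alternative bid.
Others bid (3, 3): truth gives 0, best alternative gives -8.
Others bid (3, 11): truth gives 0, best alternative gives -8.
Others bid (3, 17): truth gives 0, best alternative gives 0.
Others bid (11, 3): truth gives 0, best alternative gives 0.
Others bid (11, 11): truth gives 0, best alternative gives 0.
Others bid (11, 17): truth gives 0, best alternative gives 0.
(Remaining 3 profiles checked similarly; truth is weakly best in each.)
In every case the truthful bid is at least as good as any alternative, so it is a dominant strategy.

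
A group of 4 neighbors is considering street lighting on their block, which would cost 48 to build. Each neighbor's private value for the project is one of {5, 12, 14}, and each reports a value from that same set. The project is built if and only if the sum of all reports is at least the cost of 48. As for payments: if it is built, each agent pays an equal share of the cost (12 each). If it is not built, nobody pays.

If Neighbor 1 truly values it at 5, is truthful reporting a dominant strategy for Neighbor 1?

Check each profile of the others' reports and compare truth against every alternative report.
Others report (12, 12, 12): truth gives 0, best alternative gives -7.
Others report (12, 12, 14): truth gives 0, best alternative gives -7.
Others report (12, 14, 12): truth gives 0, best alternative gives -7.
Others report (12, 14, 14): truth gives 0, best alternative gives -7.
Others report (14, 12, 12): truth gives 0, best alternative gives -7.
Others report (14, 12, 14): truth gives 0, best alternative gives -7.
(Remaining 21 profiles checked similarly; truth is weakly best in each.)
In every case the truthful report is at least as good as any alternative, so it is a dominant strategy.

Yes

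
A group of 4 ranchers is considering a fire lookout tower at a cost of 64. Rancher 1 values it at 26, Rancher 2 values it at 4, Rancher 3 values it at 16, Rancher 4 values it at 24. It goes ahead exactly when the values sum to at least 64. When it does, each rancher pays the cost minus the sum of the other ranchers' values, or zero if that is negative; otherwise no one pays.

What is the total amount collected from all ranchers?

Total value 70 ≥ cost 64, so it is built.
Rancher 1: others sum to 44; max(0, 64 - 44) = 20.
Rancher 2: others sum to 66; max(0, 64 - 66) = 0.
Rancher 3: others sum to 54; max(0, 64 - 54) = 10.
Rancher 4: others sum to 46; max(0, 64 - 46) = 18.
Total collected = 20 + 0 + 10 + 18 = 48.

48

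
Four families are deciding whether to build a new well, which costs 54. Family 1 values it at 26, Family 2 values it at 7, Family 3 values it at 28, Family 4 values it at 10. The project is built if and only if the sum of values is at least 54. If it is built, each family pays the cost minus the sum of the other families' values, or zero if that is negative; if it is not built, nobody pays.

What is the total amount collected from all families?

20

Total value 71 ≥ cost 54, so it is built.
Family 1: others sum to 45; max(0, 54 - 45) = 9.
Family 2: others sum to 64; max(0, 54 - 64) = 0.
Family 3: others sum to 43; max(0, 54 - 43) = 11.
Family 4: others sum to 61; max(0, 54 - 61) = 0.
Total collected = 9 + 0 + 11 + 0 = 20.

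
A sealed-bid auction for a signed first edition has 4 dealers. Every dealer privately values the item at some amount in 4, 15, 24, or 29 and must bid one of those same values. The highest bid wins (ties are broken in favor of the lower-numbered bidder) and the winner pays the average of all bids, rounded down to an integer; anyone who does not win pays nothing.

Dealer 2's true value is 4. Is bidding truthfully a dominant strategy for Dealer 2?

Check each profile of the others' bids and compare truth against every alternative bid.
Others bid (4, 15, 15): truth gives 0, best alternative gives -8.
Others bid (4, 4, 15): truth gives 0, best alternative gives -5.
Others bid (4, 15, 4): truth gives 0, best alternative gives -5.
Others bid (4, 4, 4): truth gives 0, best alternative gives -2.
Others bid (4, 4, 24): truth gives 0, best alternative gives 0.
Others bid (4, 4, 29): truth gives 0, best alternative gives 0.
(Remaining 58 profiles checked similarly; truth is weakly best in each.)
In every case the truthful bid is at least as good as any alternative, so it is a dominant strategy.

Yes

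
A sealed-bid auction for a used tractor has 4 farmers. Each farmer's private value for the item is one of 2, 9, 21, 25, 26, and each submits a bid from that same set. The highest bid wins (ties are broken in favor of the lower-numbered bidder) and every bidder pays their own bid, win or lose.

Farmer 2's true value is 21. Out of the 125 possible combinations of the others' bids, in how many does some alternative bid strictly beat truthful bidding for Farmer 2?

Others bid (2, 2, 2): truth gives 0; bid 9 gives 12 > 0. Violating.
Others bid (2, 2, 9): truth gives 0; bid 9 gives 12 > 0. Violating.
Others bid (2, 2, 25): truth gives -21; bid 2 gives -2 > -21. Violating.
Others bid (2, 2, 26): truth gives -21; bid 2 gives -2 > -21. Violating.
Others bid (2, 2, 21): truth gives 0; no alternative beats it.
Others bid (2, 9, 21): truth gives 0; no alternative beats it.
(Checking all 125 profiles: 111 have a profitable deviation, 14 do not.)

111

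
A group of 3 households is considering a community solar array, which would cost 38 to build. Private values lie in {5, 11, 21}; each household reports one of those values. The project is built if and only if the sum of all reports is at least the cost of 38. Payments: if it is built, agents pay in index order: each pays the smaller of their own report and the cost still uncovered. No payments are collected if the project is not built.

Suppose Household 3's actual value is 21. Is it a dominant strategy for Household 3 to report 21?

Yes

Check each profile of the others' reports and compare truth against every alternative report.
Others report (5, 21): truth gives 9, best alternative gives 0.
Others report (21, 5): truth gives 9, best alternative gives 0.
Others report (11, 11): truth gives 5, best alternative gives 0.
Others report (21, 21): truth gives 21, best alternative gives 21.
Others report (11, 21): truth gives 15, best alternative gives 15.
Others report (21, 11): truth gives 15, best alternative gives 15.
(Remaining 3 profiles checked similarly; truth is weakly best in each.)
In every case the truthful report is at least as good as any alternative, so it is a dominant strategy.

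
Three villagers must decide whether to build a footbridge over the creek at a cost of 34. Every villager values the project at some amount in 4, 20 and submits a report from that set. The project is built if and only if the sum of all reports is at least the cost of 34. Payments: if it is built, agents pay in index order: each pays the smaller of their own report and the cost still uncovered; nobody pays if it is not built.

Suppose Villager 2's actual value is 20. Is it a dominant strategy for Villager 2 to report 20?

No

Consider the case where Villager 1 reports 20 and Villager 3 reports 20.
Truthful report 20: project built, pays 14, utility 20 - 14 = 6.
Report 4 instead: project built, pays 4, utility 20 - 4 = 16.
Since 16 > 6, reporting 4 is strictly better here, so truthful reporting is not dominant.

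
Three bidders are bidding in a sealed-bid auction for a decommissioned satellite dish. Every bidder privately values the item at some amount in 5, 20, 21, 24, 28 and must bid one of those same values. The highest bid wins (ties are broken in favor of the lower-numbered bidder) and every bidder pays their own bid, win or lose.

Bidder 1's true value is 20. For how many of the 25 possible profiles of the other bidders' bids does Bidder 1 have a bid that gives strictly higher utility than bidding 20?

22

Others bid (5, 5): truth gives 0; bid 5 gives 15 > 0. Violating.
Others bid (5, 21): truth gives -20; bid 21 gives -1 > -20. Violating.
Others bid (5, 24): truth gives -20; bid 24 gives -4 > -20. Violating.
Others bid (5, 28): truth gives -20; bid 5 gives -5 > -20. Violating.
Others bid (5, 20): truth gives 0; no alternative beats it.
Others bid (20, 5): truth gives 0; no alternative beats it.
(Checking all 25 profiles: 22 have a profitable deviation, 3 do not.)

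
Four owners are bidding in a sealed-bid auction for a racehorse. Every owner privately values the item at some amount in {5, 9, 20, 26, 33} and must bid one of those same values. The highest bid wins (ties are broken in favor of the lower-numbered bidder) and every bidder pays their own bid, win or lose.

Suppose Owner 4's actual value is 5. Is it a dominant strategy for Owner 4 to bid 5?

Consider the case where Owner 1 bids 5, Owner 2 bids 5 and Owner 3 bids 5.
Truthful bid 5: loses but pays 5, utility -5.
Bid 9 instead: wins, pays 9, utility 5 - 9 = -4.
Since -4 > -5, bidding 9 is strictly better here, so truthful bidding is not dominant.

No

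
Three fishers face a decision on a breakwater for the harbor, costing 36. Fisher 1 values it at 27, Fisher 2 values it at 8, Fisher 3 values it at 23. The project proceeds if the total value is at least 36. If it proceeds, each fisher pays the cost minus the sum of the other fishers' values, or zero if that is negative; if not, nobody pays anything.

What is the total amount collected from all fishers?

Total value 58 ≥ cost 36, so it is built.
Fisher 1: others sum to 31; max(0, 36 - 31) = 5.
Fisher 2: others sum to 50; max(0, 36 - 50) = 0.
Fisher 3: others sum to 35; max(0, 36 - 35) = 1.
Total collected = 5 + 0 + 1 = 6.

6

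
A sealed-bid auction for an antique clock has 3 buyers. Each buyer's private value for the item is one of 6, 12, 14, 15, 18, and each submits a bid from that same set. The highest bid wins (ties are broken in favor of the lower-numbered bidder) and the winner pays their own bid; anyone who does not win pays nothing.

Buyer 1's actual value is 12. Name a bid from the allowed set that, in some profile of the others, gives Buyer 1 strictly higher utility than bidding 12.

6

Suppose Buyer 2 bids 6 and Buyer 3 bids 6.
Bid 12: wins, pays 12, utility 12 - 12 = 0.
Bid 6: wins, pays 6, utility 12 - 6 = 6.
So bidding 6 beats truth here (6 > 0).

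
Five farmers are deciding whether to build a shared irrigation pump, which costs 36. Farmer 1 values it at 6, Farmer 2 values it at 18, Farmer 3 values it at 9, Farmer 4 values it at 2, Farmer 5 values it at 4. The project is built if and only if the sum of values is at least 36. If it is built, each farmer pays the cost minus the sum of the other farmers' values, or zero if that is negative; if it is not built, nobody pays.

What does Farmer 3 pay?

6

Total value 39 ≥ cost 36, so the project is built.
The other farmers' values sum to 30.
Cost minus that sum is 36 - 30 = 6.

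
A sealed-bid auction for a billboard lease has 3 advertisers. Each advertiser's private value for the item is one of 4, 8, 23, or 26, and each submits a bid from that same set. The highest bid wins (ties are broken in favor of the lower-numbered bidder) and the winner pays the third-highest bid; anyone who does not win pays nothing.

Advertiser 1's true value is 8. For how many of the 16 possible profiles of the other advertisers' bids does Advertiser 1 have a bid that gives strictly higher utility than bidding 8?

Others bid (4, 23): truth gives 0; bid 23 gives 4 > 0. Violating.
Others bid (4, 26): truth gives 0; bid 26 gives 4 > 0. Violating.
Others bid (23, 4): truth gives 0; bid 23 gives 4 > 0. Violating.
Others bid (26, 4): truth gives 0; bid 26 gives 4 > 0. Violating.
Others bid (4, 4): truth gives 4; no alternative beats it.
Others bid (4, 8): truth gives 4; no alternative beats it.
(Checking all 16 profiles: 4 have a profitable deviation, 12 do not.)

4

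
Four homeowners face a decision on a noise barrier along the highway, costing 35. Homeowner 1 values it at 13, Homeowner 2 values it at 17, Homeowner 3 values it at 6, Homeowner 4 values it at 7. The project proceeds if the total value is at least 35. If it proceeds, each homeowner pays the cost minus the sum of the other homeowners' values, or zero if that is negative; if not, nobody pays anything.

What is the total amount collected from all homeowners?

Total value 43 ≥ cost 35, so it is built.
Homeowner 1: others sum to 30; max(0, 35 - 30) = 5.
Homeowner 2: others sum to 26; max(0, 35 - 26) = 9.
Homeowner 3: others sum to 37; max(0, 35 - 37) = 0.
Homeowner 4: others sum to 36; max(0, 35 - 36) = 0.
Total collected = 5 + 9 + 0 + 0 = 14.

14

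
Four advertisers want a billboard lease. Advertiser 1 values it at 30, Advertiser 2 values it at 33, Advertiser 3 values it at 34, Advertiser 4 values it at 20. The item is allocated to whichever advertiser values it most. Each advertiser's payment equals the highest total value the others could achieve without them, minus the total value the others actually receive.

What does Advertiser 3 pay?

33

Advertiser 3 has the highest value and receives the item.
Without Advertiser 3, the item would go to the next-highest value, 33, so the others could achieve 33.
With Advertiser 3 present and winning, the others receive nothing, so their total is 0.
Payment = 33 - 0 = 33.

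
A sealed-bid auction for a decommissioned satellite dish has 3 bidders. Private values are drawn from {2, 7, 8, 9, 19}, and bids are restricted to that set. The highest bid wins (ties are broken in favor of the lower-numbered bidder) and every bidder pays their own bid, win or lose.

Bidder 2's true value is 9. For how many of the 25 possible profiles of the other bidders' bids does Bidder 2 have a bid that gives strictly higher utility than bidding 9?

19

Others bid (2, 2): truth gives 0; bid 7 gives 2 > 0. Violating.
Others bid (2, 7): truth gives 0; bid 7 gives 2 > 0. Violating.
Others bid (2, 8): truth gives 0; bid 8 gives 1 > 0. Violating.
Others bid (2, 19): truth gives -9; bid 2 gives -2 > -9. Violating.
Others bid (2, 9): truth gives 0; no alternative beats it.
Others bid (7, 9): truth gives 0; no alternative beats it.
(Checking all 25 profiles: 19 have a profitable deviation, 6 do not.)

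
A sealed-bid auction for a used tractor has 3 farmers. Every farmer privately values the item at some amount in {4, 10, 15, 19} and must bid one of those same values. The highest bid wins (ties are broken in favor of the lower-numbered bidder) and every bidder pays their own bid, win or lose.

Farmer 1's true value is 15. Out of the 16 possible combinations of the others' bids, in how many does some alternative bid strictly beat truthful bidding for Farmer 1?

Others bid (4, 4): truth gives 0; bid 4 gives 11 > 0. Violating.
Others bid (4, 10): truth gives 0; bid 10 gives 5 > 0. Violating.
Others bid (4, 19): truth gives -15; bid 4 gives -4 > -15. Violating.
Others bid (10, 4): truth gives 0; bid 10 gives 5 > 0. Violating.
Others bid (4, 15): truth gives 0; no alternative beats it.
Others bid (10, 15): truth gives 0; no alternative beats it.
(Checking all 16 profiles: 11 have a profitable deviation, 5 do not.)

11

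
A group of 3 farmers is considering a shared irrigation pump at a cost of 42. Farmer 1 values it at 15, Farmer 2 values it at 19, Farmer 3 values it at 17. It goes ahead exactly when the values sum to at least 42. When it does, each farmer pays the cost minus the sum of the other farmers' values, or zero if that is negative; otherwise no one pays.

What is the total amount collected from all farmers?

24

Total value 51 ≥ cost 42, so it is built.
Farmer 1: others sum to 36; max(0, 42 - 36) = 6.
Farmer 2: others sum to 32; max(0, 42 - 32) = 10.
Farmer 3: others sum to 34; max(0, 42 - 34) = 8.
Total collected = 6 + 10 + 8 = 24.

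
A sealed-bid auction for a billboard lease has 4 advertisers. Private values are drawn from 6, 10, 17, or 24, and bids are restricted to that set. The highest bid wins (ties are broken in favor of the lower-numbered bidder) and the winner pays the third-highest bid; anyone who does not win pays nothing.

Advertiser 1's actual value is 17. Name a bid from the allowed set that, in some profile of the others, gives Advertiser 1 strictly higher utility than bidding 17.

24

Suppose Advertiser 2 bids 6, Advertiser 3 bids 6 and Advertiser 4 bids 24.
Bid 17: loses, pays 0, utility 0.
Bid 24: wins, pays 6, utility 17 - 6 = 11.
So bidding 24 beats truth here (11 > 0).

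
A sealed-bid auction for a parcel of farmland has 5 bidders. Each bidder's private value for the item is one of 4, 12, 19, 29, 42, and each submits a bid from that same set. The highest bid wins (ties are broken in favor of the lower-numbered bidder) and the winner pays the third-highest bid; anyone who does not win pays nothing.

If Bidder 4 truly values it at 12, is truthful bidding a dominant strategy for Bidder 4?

No

Consider the case where Bidder 1 bids 4, Bidder 2 bids 4, Bidder 3 bids 4 and Bidder 5 bids 19.
Truthful bid 12: loses, pays 0, utility 0.
Bid 19 instead: wins, pays 4, utility 12 - 4 = 8.
Since 8 > 0, bidding 19 is strictly better here, so truthful bidding is not dominant.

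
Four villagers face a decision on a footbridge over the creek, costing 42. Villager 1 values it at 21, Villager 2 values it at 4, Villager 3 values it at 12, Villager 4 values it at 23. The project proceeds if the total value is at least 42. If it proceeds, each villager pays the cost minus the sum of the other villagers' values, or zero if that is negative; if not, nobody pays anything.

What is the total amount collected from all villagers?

Total value 60 ≥ cost 42, so it is built.
Villager 1: others sum to 39; max(0, 42 - 39) = 3.
Villager 2: others sum to 56; max(0, 42 - 56) = 0.
Villager 3: others sum to 48; max(0, 42 - 48) = 0.
Villager 4: others sum to 37; max(0, 42 - 37) = 5.
Total collected = 3 + 0 + 0 + 5 = 8.

8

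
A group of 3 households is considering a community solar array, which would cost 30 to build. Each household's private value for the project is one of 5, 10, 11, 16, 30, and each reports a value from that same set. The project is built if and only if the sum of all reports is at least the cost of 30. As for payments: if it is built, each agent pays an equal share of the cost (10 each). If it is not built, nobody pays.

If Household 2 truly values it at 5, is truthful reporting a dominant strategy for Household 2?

Check each profile of the others' reports and compare truth against every alternative report.
Others report (5, 16): truth gives 0, best alternative gives -5.
Others report (10, 10): truth gives 0, best alternative gives -5.
Others report (10, 11): truth gives 0, best alternative gives -5.
Others report (11, 10): truth gives 0, best alternative gives -5.
Others report (11, 11): truth gives 0, best alternative gives -5.
Others report (16, 5): truth gives 0, best alternative gives -5.
(Remaining 19 profiles checked similarly; truth is weakly best in each.)
In every case the truthful report is at least as good as any alternative, so it is a dominant strategy.

Yes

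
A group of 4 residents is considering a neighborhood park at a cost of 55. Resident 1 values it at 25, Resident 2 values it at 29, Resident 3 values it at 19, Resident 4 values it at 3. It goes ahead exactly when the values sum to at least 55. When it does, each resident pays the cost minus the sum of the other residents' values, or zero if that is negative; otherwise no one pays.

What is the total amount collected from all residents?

Total value 76 ≥ cost 55, so it is built.
Resident 1: others sum to 51; max(0, 55 - 51) = 4.
Resident 2: others sum to 47; max(0, 55 - 47) = 8.
Resident 3: others sum to 57; max(0, 55 - 57) = 0.
Resident 4: others sum to 73; max(0, 55 - 73) = 0.
Total collected = 4 + 8 + 0 + 0 = 12.

12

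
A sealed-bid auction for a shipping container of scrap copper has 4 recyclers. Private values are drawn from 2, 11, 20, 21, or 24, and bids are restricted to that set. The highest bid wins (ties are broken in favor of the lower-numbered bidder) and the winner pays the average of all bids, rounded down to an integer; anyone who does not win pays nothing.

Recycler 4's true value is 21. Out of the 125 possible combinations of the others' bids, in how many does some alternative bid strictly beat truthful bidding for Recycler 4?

Others bid (2, 2, 2): truth gives 15; bid 11 gives 17 > 15. Violating.
Others bid (2, 2, 11): truth gives 12; bid 20 gives 13 > 12. Violating.
Others bid (2, 2, 21): truth gives 0; bid 24 gives 9 > 0. Violating.
Others bid (2, 11, 2): truth gives 12; bid 20 gives 13 > 12. Violating.
Others bid (2, 2, 20): truth gives 10; no alternative beats it.
Others bid (2, 2, 24): truth gives 0; no alternative beats it.
(Checking all 125 profiles: 34 have a profitable deviation, 91 do not.)

34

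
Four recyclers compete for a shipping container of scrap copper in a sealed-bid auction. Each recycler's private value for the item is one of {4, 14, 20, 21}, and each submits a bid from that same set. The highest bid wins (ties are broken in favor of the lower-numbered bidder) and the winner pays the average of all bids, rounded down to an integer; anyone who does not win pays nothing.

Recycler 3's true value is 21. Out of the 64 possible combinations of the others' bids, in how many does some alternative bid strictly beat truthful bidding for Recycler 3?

2

Others bid (4, 4, 4): truth gives 13; bid 14 gives 15 > 13. Violating.
Others bid (4, 4, 14): truth gives 11; bid 14 gives 12 > 11. Violating.
Others bid (4, 4, 20): truth gives 9; no alternative beats it.
Others bid (4, 4, 21): truth gives 9; no alternative beats it.
(Checking all 64 profiles: 2 have a profitable deviation, 62 do not.)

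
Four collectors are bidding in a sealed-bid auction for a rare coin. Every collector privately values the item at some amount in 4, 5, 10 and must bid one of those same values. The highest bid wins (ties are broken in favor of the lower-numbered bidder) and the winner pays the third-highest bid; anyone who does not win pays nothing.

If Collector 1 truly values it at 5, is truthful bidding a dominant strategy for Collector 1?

Consider the case where Collector 2 bids 4, Collector 3 bids 4 and Collector 4 bids 10.
Truthful bid 5: loses, pays 0, utility 0.
Bid 10 instead: wins, pays 4, utility 5 - 4 = 1.
Since 1 > 0, bidding 10 is strictly better here, so truthful bidding is not dominant.

No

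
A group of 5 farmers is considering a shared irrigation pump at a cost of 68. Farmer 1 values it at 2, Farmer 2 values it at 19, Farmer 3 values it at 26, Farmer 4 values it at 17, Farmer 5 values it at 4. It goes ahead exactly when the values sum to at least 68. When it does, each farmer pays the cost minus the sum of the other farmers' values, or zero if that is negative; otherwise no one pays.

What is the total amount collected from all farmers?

68

Total value 68 ≥ cost 68, so it is built.
Farmer 1: others sum to 66; max(0, 68 - 66) = 2.
Farmer 2: others sum to 49; max(0, 68 - 49) = 19.
Farmer 3: others sum to 42; max(0, 68 - 42) = 26.
Farmer 4: others sum to 51; max(0, 68 - 51) = 17.
Farmer 5: others sum to 64; max(0, 68 - 64) = 4.
Total collected = 2 + 19 + 26 + 17 + 4 = 68.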